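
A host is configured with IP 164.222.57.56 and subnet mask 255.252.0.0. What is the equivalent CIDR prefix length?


Binary: 11111111.11111100.00000000.00000000
Count leading 1s
Prefix: /14


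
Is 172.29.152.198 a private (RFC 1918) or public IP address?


RFC 1918 private ranges:
  10.0.0.0/8 (10.0.0.0 - 10.255.255.255)
  172.16.0.0/12 (172.16.0.0 - 172.31.255.255)
  192.168.0.0/16 (192.168.0.0 - 192.168.255.255)
Private (in 172.16.0.0/12)


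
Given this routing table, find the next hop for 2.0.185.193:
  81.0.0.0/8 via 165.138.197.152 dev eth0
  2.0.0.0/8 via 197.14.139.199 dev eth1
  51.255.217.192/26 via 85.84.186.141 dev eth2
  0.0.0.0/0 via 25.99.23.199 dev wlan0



Longest prefix match for 2.0.185.193:
  /8 81.0.0.0: no
  /8 2.0.0.0: MATCH
  /26 51.255.217.192: no
  /0 0.0.0.0: MATCH
Selected: next-hop 197.14.139.199 via eth1 (matched /8)


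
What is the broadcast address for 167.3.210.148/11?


Network: 167.0.0.0/11
Host bits = 21
Set all host bits to 1:
Broadcast: 167.31.255.255


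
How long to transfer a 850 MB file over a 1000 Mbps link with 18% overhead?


Effective throughput = 1000 * (1 - 18/100) = 820.0 Mbps
File size in Mb = 850 * 8 = 6800 Mb
Time = 6800 / 820.0
Time = 8.2927 seconds


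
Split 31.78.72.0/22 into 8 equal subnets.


New prefix = 22 + 3 = 25
Each subnet has 128 addresses
  31.78.72.0/25
  31.78.72.128/25
  31.78.73.0/25
  31.78.73.128/25
  31.78.74.0/25
  31.78.74.128/25
  31.78.75.0/25
  31.78.75.128/25
Subnets: 31.78.72.0/25, 31.78.72.128/25, 31.78.73.0/25, 31.78.73.128/25, 31.78.74.0/25, 31.78.74.128/25, 31.78.75.0/25, 31.78.75.128/25


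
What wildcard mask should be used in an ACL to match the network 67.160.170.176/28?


Subnet mask: 255.255.255.240
Wildcard = 255.255.255.255 - subnet mask
255 - 255 = 0
255 - 255 = 0
255 - 255 = 0
255 - 240 = 15
Wildcard: 0.0.0.15


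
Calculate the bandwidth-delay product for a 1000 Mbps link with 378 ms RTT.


BDP = bandwidth * RTT
= 1000 Mbps * 378 ms
= 1000 * 1e6 * 378 / 1000 bits
= 378000000 bits
= 47250000 bytes
= 46142.5781 KB
BDP = 378000000 bits (47250000 bytes)


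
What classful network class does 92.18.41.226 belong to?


First octet: 92
Binary: 01011100
0xxxxxxx -> Class A (1-126)
Class A, default mask 255.0.0.0 (/8)


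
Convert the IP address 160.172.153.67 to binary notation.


160 = 10100000
172 = 10101100
153 = 10011001
67 = 01000011
Binary: 10100000.10101100.10011001.01000011


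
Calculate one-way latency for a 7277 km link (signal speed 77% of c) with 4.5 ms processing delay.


Speed = 0.77 * 3e5 km/s = 231000 km/s
Propagation delay = 7277 / 231000 = 0.0315 s = 31.5022 ms
Processing delay = 4.5 ms
Total one-way latency = 36.0022 ms


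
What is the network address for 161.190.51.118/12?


IP:   10100001.10111110.00110011.01110110
Mask: 11111111.11110000.00000000.00000000
AND operation:
Net:  10100001.10110000.00000000.00000000
Network: 161.176.0.0/12


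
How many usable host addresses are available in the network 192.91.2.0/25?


Host bits = 32 - 25 = 7
Total addresses = 2^7 = 128
Usable = total - 2 (network and broadcast)
Usable hosts: 126


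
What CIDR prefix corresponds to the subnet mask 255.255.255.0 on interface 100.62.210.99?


Binary: 11111111.11111111.11111111.00000000
Count leading 1s
Prefix: /24


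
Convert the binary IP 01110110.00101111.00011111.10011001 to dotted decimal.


01110110 = 118
00101111 = 47
00011111 = 31
10011001 = 153
IP: 118.47.31.153


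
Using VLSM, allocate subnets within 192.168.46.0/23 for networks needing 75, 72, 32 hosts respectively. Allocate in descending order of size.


75 hosts -> /25 (126 usable): 192.168.46.0/25
72 hosts -> /25 (126 usable): 192.168.46.128/25
32 hosts -> /26 (62 usable): 192.168.47.0/26
Allocation: 192.168.46.0/25 (75 hosts, 126 usable); 192.168.46.128/25 (72 hosts, 126 usable); 192.168.47.0/26 (32 hosts, 62 usable)


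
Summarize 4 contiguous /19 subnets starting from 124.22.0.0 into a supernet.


Original prefix: /19
Number of subnets: 4 = 2^2
New prefix = 19 - 2 = 17
Supernet: 124.22.0.0/17


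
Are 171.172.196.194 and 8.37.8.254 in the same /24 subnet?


Mask: 255.255.255.0
171.172.196.194 AND mask = 171.172.196.0
8.37.8.254 AND mask = 8.37.8.0
No, different subnets (171.172.196.0 vs 8.37.8.0)


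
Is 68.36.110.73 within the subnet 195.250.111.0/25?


Subnet network: 195.250.111.0
Test IP AND mask: 68.36.110.0
No, 68.36.110.73 is not in 195.250.111.0/25


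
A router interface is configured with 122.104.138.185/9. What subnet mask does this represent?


/9 means 9 network bits, 23 host bits
Binary: 11111111100000000000000000000000
Mask: 255.128.0.0


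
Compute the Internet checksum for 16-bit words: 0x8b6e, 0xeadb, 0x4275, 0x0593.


Sum all words (with carry folding):
+ 0x8b6e = 0x8b6e
+ 0xeadb = 0x764a
+ 0x4275 = 0xb8bf
+ 0x0593 = 0xbe52
One's complement: ~0xbe52
Checksum = 0x41ad


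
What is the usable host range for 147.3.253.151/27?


Network: 147.3.253.128
Broadcast: 147.3.253.159
First usable = network + 1
Last usable = broadcast - 1
Range: 147.3.253.129 to 147.3.253.158


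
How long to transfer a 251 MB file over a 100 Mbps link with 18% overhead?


Effective throughput = 100 * (1 - 18/100) = 82 Mbps
File size in Mb = 251 * 8 = 2008 Mb
Time = 2008 / 82
Time = 24.4878 seconds


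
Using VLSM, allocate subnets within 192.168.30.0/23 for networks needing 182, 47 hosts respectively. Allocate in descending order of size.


182 hosts -> /24 (254 usable): 192.168.30.0/24
47 hosts -> /26 (62 usable): 192.168.31.0/26
Allocation: 192.168.30.0/24 (182 hosts, 254 usable); 192.168.31.0/26 (47 hosts, 62 usable)


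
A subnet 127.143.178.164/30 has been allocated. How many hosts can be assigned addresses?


Host bits = 32 - 30 = 2
Total addresses = 2^2 = 4
Usable = total - 2 (network and broadcast)
Usable hosts: 2


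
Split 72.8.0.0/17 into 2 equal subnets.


New prefix = 17 + 1 = 18
Each subnet has 16384 addresses
  72.8.0.0/18
  72.8.64.0/18
Subnets: 72.8.0.0/18, 72.8.64.0/18


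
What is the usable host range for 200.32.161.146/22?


Network: 200.32.160.0
Broadcast: 200.32.163.255
First usable = network + 1
Last usable = broadcast - 1
Range: 200.32.160.1 to 200.32.163.254


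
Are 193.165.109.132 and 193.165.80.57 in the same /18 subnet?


Mask: 255.255.192.0
193.165.109.132 AND mask = 193.165.64.0
193.165.80.57 AND mask = 193.165.64.0
Yes, same subnet (193.165.64.0)


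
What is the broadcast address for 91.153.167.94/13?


Network: 91.152.0.0/13
Host bits = 19
Set all host bits to 1:
Broadcast: 91.159.255.255


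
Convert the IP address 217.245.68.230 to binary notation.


217 = 11011001
245 = 11110101
68 = 01000100
230 = 11100110
Binary: 11011001.11110101.01000100.11100110


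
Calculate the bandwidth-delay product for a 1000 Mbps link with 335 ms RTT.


BDP = bandwidth * RTT
= 1000 Mbps * 335 ms
= 1000 * 1e6 * 335 / 1000 bits
= 335000000 bits
= 41875000 bytes
= 40893.5547 KB
BDP = 335000000 bits (41875000 bytes)


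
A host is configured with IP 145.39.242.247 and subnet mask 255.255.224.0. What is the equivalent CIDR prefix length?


Binary: 11111111.11111111.11100000.00000000
Count leading 1s
Prefix: /19


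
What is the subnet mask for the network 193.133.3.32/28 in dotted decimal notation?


/28 means 28 network bits, 4 host bits
Binary: 11111111111111111111111111110000
Mask: 255.255.255.240


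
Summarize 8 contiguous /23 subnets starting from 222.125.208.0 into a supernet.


Original prefix: /23
Number of subnets: 8 = 2^3
New prefix = 23 - 3 = 20
Supernet: 222.125.208.0/20


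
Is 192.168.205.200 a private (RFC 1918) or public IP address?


RFC 1918 private ranges:
  10.0.0.0/8 (10.0.0.0 - 10.255.255.255)
  172.16.0.0/12 (172.16.0.0 - 172.31.255.255)
  192.168.0.0/16 (192.168.0.0 - 192.168.255.255)
Private (in 192.168.0.0/16)


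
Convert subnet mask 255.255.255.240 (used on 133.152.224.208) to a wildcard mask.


Subnet mask: 255.255.255.240
Wildcard = 255.255.255.255 - subnet mask
255 - 255 = 0
255 - 255 = 0
255 - 255 = 0
255 - 240 = 15
Wildcard: 0.0.0.15


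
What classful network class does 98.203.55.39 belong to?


First octet: 98
Binary: 01100010
0xxxxxxx -> Class A (1-126)
Class A, default mask 255.0.0.0 (/8)


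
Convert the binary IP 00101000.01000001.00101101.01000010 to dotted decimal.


00101000 = 40
01000001 = 65
00101101 = 45
01000010 = 66
IP: 40.65.45.66


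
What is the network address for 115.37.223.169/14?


IP:   01110011.00100101.11011111.10101001
Mask: 11111111.11111100.00000000.00000000
AND operation:
Net:  01110011.00100100.00000000.00000000
Network: 115.36.0.0/14


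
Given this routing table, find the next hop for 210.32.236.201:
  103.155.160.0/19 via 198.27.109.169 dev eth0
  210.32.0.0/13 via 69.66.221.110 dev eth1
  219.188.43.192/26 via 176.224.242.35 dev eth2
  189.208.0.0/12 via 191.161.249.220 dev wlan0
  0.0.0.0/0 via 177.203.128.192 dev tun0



Longest prefix match for 210.32.236.201:
  /19 103.155.160.0: no
  /13 210.32.0.0: MATCH
  /26 219.188.43.192: no
  /12 189.208.0.0: no
  /0 0.0.0.0: MATCH
Selected: next-hop 69.66.221.110 via eth1 (matched /13)


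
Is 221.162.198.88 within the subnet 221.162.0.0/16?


Subnet network: 221.162.0.0
Test IP AND mask: 221.162.0.0
Yes, 221.162.198.88 is in 221.162.0.0/16


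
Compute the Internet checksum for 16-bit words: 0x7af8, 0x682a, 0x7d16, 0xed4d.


Sum all words (with carry folding):
+ 0x7af8 = 0x7af8
+ 0x682a = 0xe322
+ 0x7d16 = 0x6039
+ 0xed4d = 0x4d87
One's complement: ~0x4d87
Checksum = 0xb278


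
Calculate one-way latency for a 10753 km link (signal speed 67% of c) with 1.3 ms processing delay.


Speed = 0.67 * 3e5 km/s = 201000 km/s
Propagation delay = 10753 / 201000 = 0.0535 s = 53.4975 ms
Processing delay = 1.3 ms
Total one-way latency = 54.7975 ms


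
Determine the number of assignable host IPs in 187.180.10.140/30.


Host bits = 32 - 30 = 2
Total addresses = 2^2 = 4
Usable = total - 2 (network and broadcast)
Usable hosts: 2


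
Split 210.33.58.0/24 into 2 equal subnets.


New prefix = 24 + 1 = 25
Each subnet has 128 addresses
  210.33.58.0/25
  210.33.58.128/25
Subnets: 210.33.58.0/25, 210.33.58.128/25


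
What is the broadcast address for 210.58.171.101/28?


Network: 210.58.171.96/28
Host bits = 4
Set all host bits to 1:
Broadcast: 210.58.171.111


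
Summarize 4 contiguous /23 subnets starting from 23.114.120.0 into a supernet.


Original prefix: /23
Number of subnets: 4 = 2^2
New prefix = 23 - 2 = 21
Supernet: 23.114.120.0/21


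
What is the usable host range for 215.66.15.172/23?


Network: 215.66.14.0
Broadcast: 215.66.15.255
First usable = network + 1
Last usable = broadcast - 1
Range: 215.66.14.1 to 215.66.15.254


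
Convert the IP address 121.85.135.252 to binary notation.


121 = 01111001
85 = 01010101
135 = 10000111
252 = 11111100
Binary: 01111001.01010101.10000111.11111100


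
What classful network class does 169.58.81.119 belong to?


First octet: 169
Binary: 10101001
10xxxxxx -> Class B (128-191)
Class B, default mask 255.255.0.0 (/16)


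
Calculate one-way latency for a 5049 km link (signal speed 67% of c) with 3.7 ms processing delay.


Speed = 0.67 * 3e5 km/s = 201000 km/s
Propagation delay = 5049 / 201000 = 0.0251 s = 25.1194 ms
Processing delay = 3.7 ms
Total one-way latency = 28.8194 ms


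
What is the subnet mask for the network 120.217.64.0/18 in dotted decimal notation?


/18 means 18 network bits, 14 host bits
Binary: 11111111111111111100000000000000
Mask: 255.255.192.0


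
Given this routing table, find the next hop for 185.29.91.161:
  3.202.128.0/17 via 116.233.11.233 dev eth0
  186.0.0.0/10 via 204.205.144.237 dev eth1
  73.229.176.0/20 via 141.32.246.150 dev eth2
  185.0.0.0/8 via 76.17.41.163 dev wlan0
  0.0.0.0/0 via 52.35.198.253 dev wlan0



Longest prefix match for 185.29.91.161:
  /17 3.202.128.0: no
  /10 186.0.0.0: no
  /20 73.229.176.0: no
  /8 185.0.0.0: MATCH
  /0 0.0.0.0: MATCH
Selected: next-hop 76.17.41.163 via wlan0 (matched /8)


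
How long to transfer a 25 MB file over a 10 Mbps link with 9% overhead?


Effective throughput = 10 * (1 - 9/100) = 9.1 Mbps
File size in Mb = 25 * 8 = 200 Mb
Time = 200 / 9.1
Time = 21.978 seconds


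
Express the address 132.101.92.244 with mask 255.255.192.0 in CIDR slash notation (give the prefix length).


Binary: 11111111.11111111.11000000.00000000
Count leading 1s
Prefix: /18


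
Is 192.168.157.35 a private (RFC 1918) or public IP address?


RFC 1918 private ranges:
  10.0.0.0/8 (10.0.0.0 - 10.255.255.255)
  172.16.0.0/12 (172.16.0.0 - 172.31.255.255)
  192.168.0.0/16 (192.168.0.0 - 192.168.255.255)
Private (in 192.168.0.0/16)


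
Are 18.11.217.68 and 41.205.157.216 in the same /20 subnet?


Mask: 255.255.240.0
18.11.217.68 AND mask = 18.11.208.0
41.205.157.216 AND mask = 41.205.144.0
No, different subnets (18.11.208.0 vs 41.205.144.0)


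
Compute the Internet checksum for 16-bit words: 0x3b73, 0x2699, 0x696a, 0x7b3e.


Sum all words (with carry folding):
+ 0x3b73 = 0x3b73
+ 0x2699 = 0x620c
+ 0x696a = 0xcb76
+ 0x7b3e = 0x46b5
One's complement: ~0x46b5
Checksum = 0xb94a


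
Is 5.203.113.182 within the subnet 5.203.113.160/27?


Subnet network: 5.203.113.160
Test IP AND mask: 5.203.113.160
Yes, 5.203.113.182 is in 5.203.113.160/27


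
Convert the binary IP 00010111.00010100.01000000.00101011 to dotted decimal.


00010111 = 23
00010100 = 20
01000000 = 64
00101011 = 43
IP: 23.20.64.43


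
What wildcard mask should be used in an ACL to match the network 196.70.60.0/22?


Subnet mask: 255.255.252.0
Wildcard = 255.255.255.255 - subnet mask
255 - 255 = 0
255 - 255 = 0
255 - 252 = 3
255 - 0 = 255
Wildcard: 0.0.3.255


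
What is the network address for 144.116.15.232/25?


IP:   10010000.01110100.00001111.11101000
Mask: 11111111.11111111.11111111.10000000
AND operation:
Net:  10010000.01110100.00001111.10000000
Network: 144.116.15.128/25


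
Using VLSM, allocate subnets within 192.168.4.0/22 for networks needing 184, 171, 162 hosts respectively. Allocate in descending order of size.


184 hosts -> /24 (254 usable): 192.168.4.0/24
171 hosts -> /24 (254 usable): 192.168.5.0/24
162 hosts -> /24 (254 usable): 192.168.6.0/24
Allocation: 192.168.4.0/24 (184 hosts, 254 usable); 192.168.5.0/24 (171 hosts, 254 usable); 192.168.6.0/24 (162 hosts, 254 usable)


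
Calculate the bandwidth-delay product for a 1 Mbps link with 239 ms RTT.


BDP = bandwidth * RTT
= 1 Mbps * 239 ms
= 1 * 1e6 * 239 / 1000 bits
= 239000 bits
= 29875 bytes
= 29.1748 KB
BDP = 239000 bits (29875 bytes)


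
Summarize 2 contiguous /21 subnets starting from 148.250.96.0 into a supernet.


Original prefix: /21
Number of subnets: 2 = 2^1
New prefix = 21 - 1 = 20
Supernet: 148.250.96.0/20


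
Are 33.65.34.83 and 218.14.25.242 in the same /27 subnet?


Mask: 255.255.255.224
33.65.34.83 AND mask = 33.65.34.64
218.14.25.242 AND mask = 218.14.25.224
No, different subnets (33.65.34.64 vs 218.14.25.224)


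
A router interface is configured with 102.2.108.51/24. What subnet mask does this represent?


/24 means 24 network bits, 8 host bits
Binary: 11111111111111111111111100000000
Mask: 255.255.255.0


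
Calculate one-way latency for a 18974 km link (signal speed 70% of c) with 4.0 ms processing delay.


Speed = 0.7 * 3e5 km/s = 210000 km/s
Propagation delay = 18974 / 210000 = 0.0904 s = 90.3524 ms
Processing delay = 4.0 ms
Total one-way latency = 94.3524 ms


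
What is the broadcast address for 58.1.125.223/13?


Network: 58.0.0.0/13
Host bits = 19
Set all host bits to 1:
Broadcast: 58.7.255.255


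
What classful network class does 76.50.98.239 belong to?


First octet: 76
Binary: 01001100
0xxxxxxx -> Class A (1-126)
Class A, default mask 255.0.0.0 (/8)


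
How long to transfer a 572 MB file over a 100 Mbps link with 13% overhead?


Effective throughput = 100 * (1 - 13/100) = 87 Mbps
File size in Mb = 572 * 8 = 4576 Mb
Time = 4576 / 87
Time = 52.5977 seconds


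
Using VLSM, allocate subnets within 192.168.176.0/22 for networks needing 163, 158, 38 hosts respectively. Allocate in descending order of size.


163 hosts -> /24 (254 usable): 192.168.176.0/24
158 hosts -> /24 (254 usable): 192.168.177.0/24
38 hosts -> /26 (62 usable): 192.168.178.0/26
Allocation: 192.168.176.0/24 (163 hosts, 254 usable); 192.168.177.0/24 (158 hosts, 254 usable); 192.168.178.0/26 (38 hosts, 62 usable)


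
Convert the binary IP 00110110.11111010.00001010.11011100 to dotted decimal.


00110110 = 54
11111010 = 250
00001010 = 10
11011100 = 220
IP: 54.250.10.220


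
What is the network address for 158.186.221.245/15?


IP:   10011110.10111010.11011101.11110101
Mask: 11111111.11111110.00000000.00000000
AND operation:
Net:  10011110.10111010.00000000.00000000
Network: 158.186.0.0/15


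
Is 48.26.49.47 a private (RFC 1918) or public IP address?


RFC 1918 private ranges:
  10.0.0.0/8 (10.0.0.0 - 10.255.255.255)
  172.16.0.0/12 (172.16.0.0 - 172.31.255.255)
  192.168.0.0/16 (192.168.0.0 - 192.168.255.255)
Public (not in any RFC 1918 range)


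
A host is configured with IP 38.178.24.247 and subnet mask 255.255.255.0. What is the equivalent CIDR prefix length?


Binary: 11111111.11111111.11111111.00000000
Count leading 1s
Prefix: /24


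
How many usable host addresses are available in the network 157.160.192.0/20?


Host bits = 32 - 20 = 12
Total addresses = 2^12 = 4096
Usable = total - 2 (network and broadcast)
Usable hosts: 4094


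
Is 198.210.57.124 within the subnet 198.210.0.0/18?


Subnet network: 198.210.0.0
Test IP AND mask: 198.210.0.0
Yes, 198.210.57.124 is in 198.210.0.0/18


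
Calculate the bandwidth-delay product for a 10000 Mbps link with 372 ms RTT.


BDP = bandwidth * RTT
= 10000 Mbps * 372 ms
= 10000 * 1e6 * 372 / 1000 bits
= 3720000000 bits
= 465000000 bytes
= 454101.5625 KB
BDP = 3720000000 bits (465000000 bytes)


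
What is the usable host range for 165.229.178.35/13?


Network: 165.224.0.0
Broadcast: 165.231.255.255
First usable = network + 1
Last usable = broadcast - 1
Range: 165.224.0.1 to 165.231.255.254


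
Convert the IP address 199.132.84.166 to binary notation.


199 = 11000111
132 = 10000100
84 = 01010100
166 = 10100110
Binary: 11000111.10000100.01010100.10100110


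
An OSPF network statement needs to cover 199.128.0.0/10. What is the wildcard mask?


Subnet mask: 255.192.0.0
Wildcard = 255.255.255.255 - subnet mask
255 - 255 = 0
255 - 192 = 63
255 - 0 = 255
255 - 0 = 255
Wildcard: 0.63.255.255


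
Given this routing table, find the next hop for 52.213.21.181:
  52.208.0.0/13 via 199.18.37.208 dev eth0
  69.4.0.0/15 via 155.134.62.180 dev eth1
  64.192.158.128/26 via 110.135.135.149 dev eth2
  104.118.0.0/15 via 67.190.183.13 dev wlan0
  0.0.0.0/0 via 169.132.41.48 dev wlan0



Longest prefix match for 52.213.21.181:
  /13 52.208.0.0: MATCH
  /15 69.4.0.0: no
  /26 64.192.158.128: no
  /15 104.118.0.0: no
  /0 0.0.0.0: MATCH
Selected: next-hop 199.18.37.208 via eth0 (matched /13)


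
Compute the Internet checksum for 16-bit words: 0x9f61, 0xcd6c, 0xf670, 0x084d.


Sum all words (with carry folding):
+ 0x9f61 = 0x9f61
+ 0xcd6c = 0x6cce
+ 0xf670 = 0x633f
+ 0x084d = 0x6b8c
One's complement: ~0x6b8c
Checksum = 0x9473


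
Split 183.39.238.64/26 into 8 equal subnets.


New prefix = 26 + 3 = 29
Each subnet has 8 addresses
  183.39.238.64/29
  183.39.238.72/29
  183.39.238.80/29
  183.39.238.88/29
  183.39.238.96/29
  183.39.238.104/29
  183.39.238.112/29
  183.39.238.120/29
Subnets: 183.39.238.64/29, 183.39.238.72/29, 183.39.238.80/29, 183.39.238.88/29, 183.39.238.96/29, 183.39.238.104/29, 183.39.238.112/29, 183.39.238.120/29


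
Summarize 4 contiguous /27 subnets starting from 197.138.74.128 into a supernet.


Original prefix: /27
Number of subnets: 4 = 2^2
New prefix = 27 - 2 = 25
Supernet: 197.138.74.128/25


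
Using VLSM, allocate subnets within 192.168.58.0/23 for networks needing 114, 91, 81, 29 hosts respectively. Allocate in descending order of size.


114 hosts -> /25 (126 usable): 192.168.58.0/25
91 hosts -> /25 (126 usable): 192.168.58.128/25
81 hosts -> /25 (126 usable): 192.168.59.0/25
29 hosts -> /27 (30 usable): 192.168.59.128/27
Allocation: 192.168.58.0/25 (114 hosts, 126 usable); 192.168.58.128/25 (91 hosts, 126 usable); 192.168.59.0/25 (81 hosts, 126 usable); 192.168.59.128/27 (29 hosts, 30 usable)


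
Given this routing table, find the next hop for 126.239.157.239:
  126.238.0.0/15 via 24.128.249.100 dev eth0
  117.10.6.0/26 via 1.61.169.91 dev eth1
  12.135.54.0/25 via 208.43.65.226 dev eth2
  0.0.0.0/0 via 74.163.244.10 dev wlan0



Longest prefix match for 126.239.157.239:
  /15 126.238.0.0: MATCH
  /26 117.10.6.0: no
  /25 12.135.54.0: no
  /0 0.0.0.0: MATCH
Selected: next-hop 24.128.249.100 via eth0 (matched /15)


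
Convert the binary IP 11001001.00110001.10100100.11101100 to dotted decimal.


11001001 = 201
00110001 = 49
10100100 = 164
11101100 = 236
IP: 201.49.164.236


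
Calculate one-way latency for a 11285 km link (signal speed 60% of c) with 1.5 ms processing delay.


Speed = 0.6 * 3e5 km/s = 180000 km/s
Propagation delay = 11285 / 180000 = 0.0627 s = 62.6944 ms
Processing delay = 1.5 ms
Total one-way latency = 64.1944 ms


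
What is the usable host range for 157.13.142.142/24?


Network: 157.13.142.0
Broadcast: 157.13.142.255
First usable = network + 1
Last usable = broadcast - 1
Range: 157.13.142.1 to 157.13.142.254


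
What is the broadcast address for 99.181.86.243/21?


Network: 99.181.80.0/21
Host bits = 11
Set all host bits to 1:
Broadcast: 99.181.87.255


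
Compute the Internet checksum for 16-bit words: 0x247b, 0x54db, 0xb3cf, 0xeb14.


Sum all words (with carry folding):
+ 0x247b = 0x247b
+ 0x54db = 0x7956
+ 0xb3cf = 0x2d26
+ 0xeb14 = 0x183b
One's complement: ~0x183b
Checksum = 0xe7c4


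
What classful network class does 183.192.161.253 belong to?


First octet: 183
Binary: 10110111
10xxxxxx -> Class B (128-191)
Class B, default mask 255.255.0.0 (/16)


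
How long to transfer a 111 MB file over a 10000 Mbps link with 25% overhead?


Effective throughput = 10000 * (1 - 25/100) = 7500 Mbps
File size in Mb = 111 * 8 = 888 Mb
Time = 888 / 7500
Time = 0.1184 seconds


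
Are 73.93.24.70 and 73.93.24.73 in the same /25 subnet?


Mask: 255.255.255.128
73.93.24.70 AND mask = 73.93.24.0
73.93.24.73 AND mask = 73.93.24.0
Yes, same subnet (73.93.24.0)


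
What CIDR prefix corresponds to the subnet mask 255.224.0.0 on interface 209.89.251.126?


Binary: 11111111.11100000.00000000.00000000
Count leading 1s
Prefix: /11


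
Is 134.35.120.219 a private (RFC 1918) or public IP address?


RFC 1918 private ranges:
  10.0.0.0/8 (10.0.0.0 - 10.255.255.255)
  172.16.0.0/12 (172.16.0.0 - 172.31.255.255)
  192.168.0.0/16 (192.168.0.0 - 192.168.255.255)
Public (not in any RFC 1918 range)


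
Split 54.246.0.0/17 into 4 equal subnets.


New prefix = 17 + 2 = 19
Each subnet has 8192 addresses
  54.246.0.0/19
  54.246.32.0/19
  54.246.64.0/19
  54.246.96.0/19
Subnets: 54.246.0.0/19, 54.246.32.0/19, 54.246.64.0/19, 54.246.96.0/19


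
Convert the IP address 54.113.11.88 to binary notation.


54 = 00110110
113 = 01110001
11 = 00001011
88 = 01011000
Binary: 00110110.01110001.00001011.01011000


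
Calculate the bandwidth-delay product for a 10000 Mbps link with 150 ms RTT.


BDP = bandwidth * RTT
= 10000 Mbps * 150 ms
= 10000 * 1e6 * 150 / 1000 bits
= 1500000000 bits
= 187500000 bytes
= 183105.4688 KB
BDP = 1500000000 bits (187500000 bytes)


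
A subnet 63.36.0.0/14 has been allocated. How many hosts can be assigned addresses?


Host bits = 32 - 14 = 18
Total addresses = 2^18 = 262144
Usable = total - 2 (network and broadcast)
Usable hosts: 262142


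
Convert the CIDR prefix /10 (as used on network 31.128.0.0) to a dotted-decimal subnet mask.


/10 means 10 network bits, 22 host bits
Binary: 11111111110000000000000000000000
Mask: 255.192.0.0


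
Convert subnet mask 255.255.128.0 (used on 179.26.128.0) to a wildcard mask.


Subnet mask: 255.255.128.0
Wildcard = 255.255.255.255 - subnet mask
255 - 255 = 0
255 - 255 = 0
255 - 128 = 127
255 - 0 = 255
Wildcard: 0.0.127.255


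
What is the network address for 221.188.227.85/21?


IP:   11011101.10111100.11100011.01010101
Mask: 11111111.11111111.11111000.00000000
AND operation:
Net:  11011101.10111100.11100000.00000000
Network: 221.188.224.0/21


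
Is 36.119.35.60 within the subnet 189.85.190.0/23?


Subnet network: 189.85.190.0
Test IP AND mask: 36.119.34.0
No, 36.119.35.60 is not in 189.85.190.0/23


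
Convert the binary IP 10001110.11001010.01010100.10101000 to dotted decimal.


10001110 = 142
11001010 = 202
01010100 = 84
10101000 = 168
IP: 142.202.84.168


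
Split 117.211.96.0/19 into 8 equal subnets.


New prefix = 19 + 3 = 22
Each subnet has 1024 addresses
  117.211.96.0/22
  117.211.100.0/22
  117.211.104.0/22
  117.211.108.0/22
  117.211.112.0/22
  117.211.116.0/22
  117.211.120.0/22
  117.211.124.0/22
Subnets: 117.211.96.0/22, 117.211.100.0/22, 117.211.104.0/22, 117.211.108.0/22, 117.211.112.0/22, 117.211.116.0/22, 117.211.120.0/22, 117.211.124.0/22


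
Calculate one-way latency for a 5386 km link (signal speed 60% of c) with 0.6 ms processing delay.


Speed = 0.6 * 3e5 km/s = 180000 km/s
Propagation delay = 5386 / 180000 = 0.0299 s = 29.9222 ms
Processing delay = 0.6 ms
Total one-way latency = 30.5222 ms


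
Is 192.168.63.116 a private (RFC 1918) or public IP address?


RFC 1918 private ranges:
  10.0.0.0/8 (10.0.0.0 - 10.255.255.255)
  172.16.0.0/12 (172.16.0.0 - 172.31.255.255)
  192.168.0.0/16 (192.168.0.0 - 192.168.255.255)
Private (in 192.168.0.0/16)


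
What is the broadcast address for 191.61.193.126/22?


Network: 191.61.192.0/22
Host bits = 10
Set all host bits to 1:
Broadcast: 191.61.195.255


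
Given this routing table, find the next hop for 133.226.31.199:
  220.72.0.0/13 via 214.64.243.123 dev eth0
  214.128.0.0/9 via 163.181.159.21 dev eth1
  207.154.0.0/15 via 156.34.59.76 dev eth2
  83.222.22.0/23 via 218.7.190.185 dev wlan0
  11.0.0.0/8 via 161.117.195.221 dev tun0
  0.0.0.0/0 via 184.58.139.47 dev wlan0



Longest prefix match for 133.226.31.199:
  /13 220.72.0.0: no
  /9 214.128.0.0: no
  /15 207.154.0.0: no
  /23 83.222.22.0: no
  /8 11.0.0.0: no
  /0 0.0.0.0: MATCH
Selected: next-hop 184.58.139.47 via wlan0 (matched /0)


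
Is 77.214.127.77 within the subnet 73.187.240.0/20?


Subnet network: 73.187.240.0
Test IP AND mask: 77.214.112.0
No, 77.214.127.77 is not in 73.187.240.0/20


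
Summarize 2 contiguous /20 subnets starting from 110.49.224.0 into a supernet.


Original prefix: /20
Number of subnets: 2 = 2^1
New prefix = 20 - 1 = 19
Supernet: 110.49.224.0/19


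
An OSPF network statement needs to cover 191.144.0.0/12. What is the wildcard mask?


Subnet mask: 255.240.0.0
Wildcard = 255.255.255.255 - subnet mask
255 - 255 = 0
255 - 240 = 15
255 - 0 = 255
255 - 0 = 255
Wildcard: 0.15.255.255


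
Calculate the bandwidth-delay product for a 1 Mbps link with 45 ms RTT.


BDP = bandwidth * RTT
= 1 Mbps * 45 ms
= 1 * 1e6 * 45 / 1000 bits
= 45000 bits
= 5625 bytes
= 5.4932 KB
BDP = 45000 bits (5625 bytes)


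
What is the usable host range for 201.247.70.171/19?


Network: 201.247.64.0
Broadcast: 201.247.95.255
First usable = network + 1
Last usable = broadcast - 1
Range: 201.247.64.1 to 201.247.95.254


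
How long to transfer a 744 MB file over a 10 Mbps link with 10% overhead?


Effective throughput = 10 * (1 - 10/100) = 9 Mbps
File size in Mb = 744 * 8 = 5952 Mb
Time = 5952 / 9
Time = 661.3333 seconds


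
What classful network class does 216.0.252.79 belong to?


First octet: 216
Binary: 11011000
110xxxxx -> Class C (192-223)
Class C, default mask 255.255.255.0 (/24)


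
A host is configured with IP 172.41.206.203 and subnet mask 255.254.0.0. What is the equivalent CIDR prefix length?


Binary: 11111111.11111110.00000000.00000000
Count leading 1s
Prefix: /15


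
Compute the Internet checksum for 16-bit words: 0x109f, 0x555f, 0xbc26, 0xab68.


Sum all words (with carry folding):
+ 0x109f = 0x109f
+ 0x555f = 0x65fe
+ 0xbc26 = 0x2225
+ 0xab68 = 0xcd8d
One's complement: ~0xcd8d
Checksum = 0x3272


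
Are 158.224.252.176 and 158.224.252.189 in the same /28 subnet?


Mask: 255.255.255.240
158.224.252.176 AND mask = 158.224.252.176
158.224.252.189 AND mask = 158.224.252.176
Yes, same subnet (158.224.252.176)


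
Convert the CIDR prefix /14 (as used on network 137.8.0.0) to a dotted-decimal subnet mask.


/14 means 14 network bits, 18 host bits
Binary: 11111111111111000000000000000000
Mask: 255.252.0.0


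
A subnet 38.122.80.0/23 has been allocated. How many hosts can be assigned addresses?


Host bits = 32 - 23 = 9
Total addresses = 2^9 = 512
Usable = total - 2 (network and broadcast)
Usable hosts: 510


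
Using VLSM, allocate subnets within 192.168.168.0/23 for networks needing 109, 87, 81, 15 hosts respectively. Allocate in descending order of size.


109 hosts -> /25 (126 usable): 192.168.168.0/25
87 hosts -> /25 (126 usable): 192.168.168.128/25
81 hosts -> /25 (126 usable): 192.168.169.0/25
15 hosts -> /27 (30 usable): 192.168.169.128/27
Allocation: 192.168.168.0/25 (109 hosts, 126 usable); 192.168.168.128/25 (87 hosts, 126 usable); 192.168.169.0/25 (81 hosts, 126 usable); 192.168.169.128/27 (15 hosts, 30 usable)


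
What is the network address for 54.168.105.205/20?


IP:   00110110.10101000.01101001.11001101
Mask: 11111111.11111111.11110000.00000000
AND operation:
Net:  00110110.10101000.01100000.00000000
Network: 54.168.96.0/20


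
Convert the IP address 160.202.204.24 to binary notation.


160 = 10100000
202 = 11001010
204 = 11001100
24 = 00011000
Binary: 10100000.11001010.11001100.00011000


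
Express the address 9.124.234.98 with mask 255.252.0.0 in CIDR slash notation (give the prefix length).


Binary: 11111111.11111100.00000000.00000000
Count leading 1s
Prefix: /14


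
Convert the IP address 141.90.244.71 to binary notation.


141 = 10001101
90 = 01011010
244 = 11110100
71 = 01000111
Binary: 10001101.01011010.11110100.01000111


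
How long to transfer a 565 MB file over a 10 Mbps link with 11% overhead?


Effective throughput = 10 * (1 - 11/100) = 8.9 Mbps
File size in Mb = 565 * 8 = 4520 Mb
Time = 4520 / 8.9
Time = 507.8652 seconds


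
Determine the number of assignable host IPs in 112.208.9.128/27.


Host bits = 32 - 27 = 5
Total addresses = 2^5 = 32
Usable = total - 2 (network and broadcast)
Usable hosts: 30


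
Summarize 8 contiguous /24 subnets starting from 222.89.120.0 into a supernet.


Original prefix: /24
Number of subnets: 8 = 2^3
New prefix = 24 - 3 = 21
Supernet: 222.89.120.0/21


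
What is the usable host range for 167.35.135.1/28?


Network: 167.35.135.0
Broadcast: 167.35.135.15
First usable = network + 1
Last usable = broadcast - 1
Range: 167.35.135.1 to 167.35.135.14


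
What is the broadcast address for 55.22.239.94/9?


Network: 55.0.0.0/9
Host bits = 23
Set all host bits to 1:
Broadcast: 55.127.255.255


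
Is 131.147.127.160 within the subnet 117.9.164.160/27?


Subnet network: 117.9.164.160
Test IP AND mask: 131.147.127.160
No, 131.147.127.160 is not in 117.9.164.160/27


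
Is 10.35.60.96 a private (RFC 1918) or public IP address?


RFC 1918 private ranges:
  10.0.0.0/8 (10.0.0.0 - 10.255.255.255)
  172.16.0.0/12 (172.16.0.0 - 172.31.255.255)
  192.168.0.0/16 (192.168.0.0 - 192.168.255.255)
Private (in 10.0.0.0/8)


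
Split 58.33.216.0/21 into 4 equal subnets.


New prefix = 21 + 2 = 23
Each subnet has 512 addresses
  58.33.216.0/23
  58.33.218.0/23
  58.33.220.0/23
  58.33.222.0/23
Subnets: 58.33.216.0/23, 58.33.218.0/23, 58.33.220.0/23, 58.33.222.0/23


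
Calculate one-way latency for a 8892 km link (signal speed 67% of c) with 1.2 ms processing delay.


Speed = 0.67 * 3e5 km/s = 201000 km/s
Propagation delay = 8892 / 201000 = 0.0442 s = 44.2388 ms
Processing delay = 1.2 ms
Total one-way latency = 45.4388 ms


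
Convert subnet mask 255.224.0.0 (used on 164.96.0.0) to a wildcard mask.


Subnet mask: 255.224.0.0
Wildcard = 255.255.255.255 - subnet mask
255 - 255 = 0
255 - 224 = 31
255 - 0 = 255
255 - 0 = 255
Wildcard: 0.31.255.255


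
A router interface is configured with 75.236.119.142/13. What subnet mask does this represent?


/13 means 13 network bits, 19 host bits
Binary: 11111111111110000000000000000000
Mask: 255.248.0.0


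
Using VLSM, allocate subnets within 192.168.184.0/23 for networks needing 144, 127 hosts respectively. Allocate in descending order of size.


144 hosts -> /24 (254 usable): 192.168.184.0/24
127 hosts -> /24 (254 usable): 192.168.185.0/24
Allocation: 192.168.184.0/24 (144 hosts, 254 usable); 192.168.185.0/24 (127 hosts, 254 usable)


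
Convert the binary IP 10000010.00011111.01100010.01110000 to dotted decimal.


10000010 = 130
00011111 = 31
01100010 = 98
01110000 = 112
IP: 130.31.98.112


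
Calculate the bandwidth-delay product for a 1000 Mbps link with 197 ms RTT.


BDP = bandwidth * RTT
= 1000 Mbps * 197 ms
= 1000 * 1e6 * 197 / 1000 bits
= 197000000 bits
= 24625000 bytes
= 24047.8516 KB
BDP = 197000000 bits (24625000 bytes)


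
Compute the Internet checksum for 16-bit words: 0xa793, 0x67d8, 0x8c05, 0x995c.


Sum all words (with carry folding):
+ 0xa793 = 0xa793
+ 0x67d8 = 0x0f6c
+ 0x8c05 = 0x9b71
+ 0x995c = 0x34ce
One's complement: ~0x34ce
Checksum = 0xcb31


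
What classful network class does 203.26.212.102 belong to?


First octet: 203
Binary: 11001011
110xxxxx -> Class C (192-223)
Class C, default mask 255.255.255.0 (/24)


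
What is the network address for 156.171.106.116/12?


IP:   10011100.10101011.01101010.01110100
Mask: 11111111.11110000.00000000.00000000
AND operation:
Net:  10011100.10100000.00000000.00000000
Network: 156.160.0.0/12


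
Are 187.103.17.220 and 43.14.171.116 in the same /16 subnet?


Mask: 255.255.0.0
187.103.17.220 AND mask = 187.103.0.0
43.14.171.116 AND mask = 43.14.0.0
No, different subnets (187.103.0.0 vs 43.14.0.0)


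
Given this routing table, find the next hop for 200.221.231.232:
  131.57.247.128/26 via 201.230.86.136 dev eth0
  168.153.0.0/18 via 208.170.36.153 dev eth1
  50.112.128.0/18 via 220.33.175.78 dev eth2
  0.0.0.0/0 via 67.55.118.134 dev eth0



Longest prefix match for 200.221.231.232:
  /26 131.57.247.128: no
  /18 168.153.0.0: no
  /18 50.112.128.0: no
  /0 0.0.0.0: MATCH
Selected: next-hop 67.55.118.134 via eth0 (matched /0)


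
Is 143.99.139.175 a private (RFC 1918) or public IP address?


RFC 1918 private ranges:
  10.0.0.0/8 (10.0.0.0 - 10.255.255.255)
  172.16.0.0/12 (172.16.0.0 - 172.31.255.255)
  192.168.0.0/16 (192.168.0.0 - 192.168.255.255)
Public (not in any RFC 1918 range)


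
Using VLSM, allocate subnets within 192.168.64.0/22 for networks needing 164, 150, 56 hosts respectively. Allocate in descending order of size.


164 hosts -> /24 (254 usable): 192.168.64.0/24
150 hosts -> /24 (254 usable): 192.168.65.0/24
56 hosts -> /26 (62 usable): 192.168.66.0/26
Allocation: 192.168.64.0/24 (164 hosts, 254 usable); 192.168.65.0/24 (150 hosts, 254 usable); 192.168.66.0/26 (56 hosts, 62 usable)


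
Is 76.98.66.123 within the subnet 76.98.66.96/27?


Subnet network: 76.98.66.96
Test IP AND mask: 76.98.66.96
Yes, 76.98.66.123 is in 76.98.66.96/27


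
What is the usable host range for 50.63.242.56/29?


Network: 50.63.242.56
Broadcast: 50.63.242.63
First usable = network + 1
Last usable = broadcast - 1
Range: 50.63.242.57 to 50.63.242.62


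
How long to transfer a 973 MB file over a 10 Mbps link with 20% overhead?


Effective throughput = 10 * (1 - 20/100) = 8 Mbps
File size in Mb = 973 * 8 = 7784 Mb
Time = 7784 / 8
Time = 973 seconds


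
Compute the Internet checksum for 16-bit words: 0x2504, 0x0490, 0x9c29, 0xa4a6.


Sum all words (with carry folding):
+ 0x2504 = 0x2504
+ 0x0490 = 0x2994
+ 0x9c29 = 0xc5bd
+ 0xa4a6 = 0x6a64
One's complement: ~0x6a64
Checksum = 0x959b


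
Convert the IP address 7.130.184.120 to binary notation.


7 = 00000111
130 = 10000010
184 = 10111000
120 = 01111000
Binary: 00000111.10000010.10111000.01111000


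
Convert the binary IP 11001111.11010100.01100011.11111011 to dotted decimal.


11001111 = 207
11010100 = 212
01100011 = 99
11111011 = 251
IP: 207.212.99.251


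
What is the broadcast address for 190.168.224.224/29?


Network: 190.168.224.224/29
Host bits = 3
Set all host bits to 1:
Broadcast: 190.168.224.231


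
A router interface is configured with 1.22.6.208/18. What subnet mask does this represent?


/18 means 18 network bits, 14 host bits
Binary: 11111111111111111100000000000000
Mask: 255.255.192.0


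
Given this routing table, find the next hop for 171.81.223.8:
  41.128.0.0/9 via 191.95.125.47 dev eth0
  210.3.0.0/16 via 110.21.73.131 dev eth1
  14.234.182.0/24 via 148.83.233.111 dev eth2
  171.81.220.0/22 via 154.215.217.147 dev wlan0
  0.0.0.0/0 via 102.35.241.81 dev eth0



Longest prefix match for 171.81.223.8:
  /9 41.128.0.0: no
  /16 210.3.0.0: no
  /24 14.234.182.0: no
  /22 171.81.220.0: MATCH
  /0 0.0.0.0: MATCH
Selected: next-hop 154.215.217.147 via wlan0 (matched /22)


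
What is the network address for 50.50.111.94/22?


IP:   00110010.00110010.01101111.01011110
Mask: 11111111.11111111.11111100.00000000
AND operation:
Net:  00110010.00110010.01101100.00000000
Network: 50.50.108.0/22


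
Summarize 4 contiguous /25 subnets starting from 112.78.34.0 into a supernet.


Original prefix: /25
Number of subnets: 4 = 2^2
New prefix = 25 - 2 = 23
Supernet: 112.78.34.0/23


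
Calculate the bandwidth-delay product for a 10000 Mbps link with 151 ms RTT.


BDP = bandwidth * RTT
= 10000 Mbps * 151 ms
= 10000 * 1e6 * 151 / 1000 bits
= 1510000000 bits
= 188750000 bytes
= 184326.1719 KB
BDP = 1510000000 bits (188750000 bytes)


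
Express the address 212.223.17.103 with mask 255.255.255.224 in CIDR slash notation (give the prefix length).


Binary: 11111111.11111111.11111111.11100000
Count leading 1s
Prefix: /27


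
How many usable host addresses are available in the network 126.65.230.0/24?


Host bits = 32 - 24 = 8
Total addresses = 2^8 = 256
Usable = total - 2 (network and broadcast)
Usable hosts: 254


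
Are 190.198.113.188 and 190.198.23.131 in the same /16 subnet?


Mask: 255.255.0.0
190.198.113.188 AND mask = 190.198.0.0
190.198.23.131 AND mask = 190.198.0.0
Yes, same subnet (190.198.0.0)


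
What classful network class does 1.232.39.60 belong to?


First octet: 1
Binary: 00000001
0xxxxxxx -> Class A (1-126)
Class A, default mask 255.0.0.0 (/8)


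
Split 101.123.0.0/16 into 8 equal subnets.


New prefix = 16 + 3 = 19
Each subnet has 8192 addresses
  101.123.0.0/19
  101.123.32.0/19
  101.123.64.0/19
  101.123.96.0/19
  101.123.128.0/19
  101.123.160.0/19
  101.123.192.0/19
  101.123.224.0/19
Subnets: 101.123.0.0/19, 101.123.32.0/19, 101.123.64.0/19, 101.123.96.0/19, 101.123.128.0/19, 101.123.160.0/19, 101.123.192.0/19, 101.123.224.0/19


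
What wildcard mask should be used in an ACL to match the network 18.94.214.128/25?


Subnet mask: 255.255.255.128
Wildcard = 255.255.255.255 - subnet mask
255 - 255 = 0
255 - 255 = 0
255 - 255 = 0
255 - 128 = 127
Wildcard: 0.0.0.127


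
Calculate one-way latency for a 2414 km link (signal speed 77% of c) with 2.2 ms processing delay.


Speed = 0.77 * 3e5 km/s = 231000 km/s
Propagation delay = 2414 / 231000 = 0.0105 s = 10.4502 ms
Processing delay = 2.2 ms
Total one-way latency = 12.6502 ms
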